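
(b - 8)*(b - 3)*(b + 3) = b^3 - 8*b^2 - 9*b + 72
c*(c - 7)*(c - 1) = c^3 - 8*c^2 + 7*c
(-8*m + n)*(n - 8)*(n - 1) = -8*m*n^2 + 72*m*n - 64*m + n^3 - 9*n^2 + 8*n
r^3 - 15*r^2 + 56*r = r*(r - 8)*(r - 7)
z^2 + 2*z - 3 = (z - 1)*(z + 3)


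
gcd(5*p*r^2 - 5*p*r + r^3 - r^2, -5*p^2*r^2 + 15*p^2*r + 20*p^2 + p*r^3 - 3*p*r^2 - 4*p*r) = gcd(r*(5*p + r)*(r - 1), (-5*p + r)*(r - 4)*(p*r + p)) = 1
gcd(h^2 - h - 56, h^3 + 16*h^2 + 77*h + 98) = h + 7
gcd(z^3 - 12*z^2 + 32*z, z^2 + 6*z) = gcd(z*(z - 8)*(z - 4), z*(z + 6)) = z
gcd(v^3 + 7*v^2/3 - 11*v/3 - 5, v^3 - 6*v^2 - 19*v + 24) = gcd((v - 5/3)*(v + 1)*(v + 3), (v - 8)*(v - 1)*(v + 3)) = v + 3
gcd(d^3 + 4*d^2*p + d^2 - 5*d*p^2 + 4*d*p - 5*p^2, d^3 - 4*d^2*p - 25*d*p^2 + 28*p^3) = -d + p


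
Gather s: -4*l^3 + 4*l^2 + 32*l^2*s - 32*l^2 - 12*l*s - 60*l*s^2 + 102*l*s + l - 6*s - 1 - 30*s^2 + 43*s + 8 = -4*l^3 - 28*l^2 + l + s^2*(-60*l - 30) + s*(32*l^2 + 90*l + 37) + 7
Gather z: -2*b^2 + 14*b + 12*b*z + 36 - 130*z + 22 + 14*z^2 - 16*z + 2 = -2*b^2 + 14*b + 14*z^2 + z*(12*b - 146) + 60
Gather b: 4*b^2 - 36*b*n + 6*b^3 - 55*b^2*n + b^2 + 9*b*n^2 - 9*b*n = 6*b^3 + b^2*(5 - 55*n) + b*(9*n^2 - 45*n)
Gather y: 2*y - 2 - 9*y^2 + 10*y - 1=-9*y^2 + 12*y - 3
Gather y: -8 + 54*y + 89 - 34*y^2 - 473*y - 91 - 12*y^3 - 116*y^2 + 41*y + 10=-12*y^3 - 150*y^2 - 378*y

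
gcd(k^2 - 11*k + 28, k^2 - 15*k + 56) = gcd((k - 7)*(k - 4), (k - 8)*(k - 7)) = k - 7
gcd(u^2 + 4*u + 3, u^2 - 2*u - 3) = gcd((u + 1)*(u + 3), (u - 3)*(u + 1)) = u + 1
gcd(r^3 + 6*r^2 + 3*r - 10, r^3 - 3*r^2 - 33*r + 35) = r^2 + 4*r - 5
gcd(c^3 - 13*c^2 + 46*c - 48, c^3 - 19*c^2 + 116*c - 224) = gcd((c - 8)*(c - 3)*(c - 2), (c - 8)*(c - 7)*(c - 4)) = c - 8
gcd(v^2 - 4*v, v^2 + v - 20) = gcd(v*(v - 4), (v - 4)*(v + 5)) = v - 4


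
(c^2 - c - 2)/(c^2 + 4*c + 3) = (c - 2)/(c + 3)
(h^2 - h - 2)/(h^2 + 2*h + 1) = (h - 2)/(h + 1)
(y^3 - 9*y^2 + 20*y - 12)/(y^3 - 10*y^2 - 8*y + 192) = (y^2 - 3*y + 2)/(y^2 - 4*y - 32)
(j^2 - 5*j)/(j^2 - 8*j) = (j - 5)/(j - 8)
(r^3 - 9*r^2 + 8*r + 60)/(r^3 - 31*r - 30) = (r^2 - 3*r - 10)/(r^2 + 6*r + 5)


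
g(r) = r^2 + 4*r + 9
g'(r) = 2*r + 4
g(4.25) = 44.06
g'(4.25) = 12.50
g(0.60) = 11.76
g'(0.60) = 5.20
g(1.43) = 16.76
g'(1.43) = 6.86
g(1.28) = 15.76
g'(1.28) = 6.56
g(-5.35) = 16.22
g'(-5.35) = -6.70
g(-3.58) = 7.50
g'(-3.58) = -3.16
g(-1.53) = 5.22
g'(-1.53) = 0.94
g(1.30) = 15.89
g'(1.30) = 6.60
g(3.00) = 30.00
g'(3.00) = 10.00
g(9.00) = 126.00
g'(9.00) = 22.00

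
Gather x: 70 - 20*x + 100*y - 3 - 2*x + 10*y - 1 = -22*x + 110*y + 66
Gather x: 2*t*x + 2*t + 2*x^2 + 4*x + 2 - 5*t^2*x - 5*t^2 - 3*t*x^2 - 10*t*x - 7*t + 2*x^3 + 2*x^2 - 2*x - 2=-5*t^2 - 5*t + 2*x^3 + x^2*(4 - 3*t) + x*(-5*t^2 - 8*t + 2)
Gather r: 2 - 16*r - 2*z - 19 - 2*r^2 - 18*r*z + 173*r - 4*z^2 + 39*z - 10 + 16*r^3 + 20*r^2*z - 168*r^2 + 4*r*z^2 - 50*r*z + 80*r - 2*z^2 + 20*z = 16*r^3 + r^2*(20*z - 170) + r*(4*z^2 - 68*z + 237) - 6*z^2 + 57*z - 27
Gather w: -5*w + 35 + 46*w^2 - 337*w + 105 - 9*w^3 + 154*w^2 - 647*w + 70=-9*w^3 + 200*w^2 - 989*w + 210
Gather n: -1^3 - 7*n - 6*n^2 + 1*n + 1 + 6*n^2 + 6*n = 0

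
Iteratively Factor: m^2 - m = (m - 1)*(m)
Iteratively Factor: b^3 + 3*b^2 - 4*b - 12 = (b - 2)*(b^2 + 5*b + 6) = (b - 2)*(b + 2)*(b + 3)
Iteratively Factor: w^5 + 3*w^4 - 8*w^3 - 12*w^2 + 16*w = (w - 1)*(w^4 + 4*w^3 - 4*w^2 - 16*w) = (w - 1)*(w + 2)*(w^3 + 2*w^2 - 8*w) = (w - 1)*(w + 2)*(w + 4)*(w^2 - 2*w) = (w - 2)*(w - 1)*(w + 2)*(w + 4)*(w)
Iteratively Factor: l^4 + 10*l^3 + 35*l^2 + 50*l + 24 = (l + 3)*(l^3 + 7*l^2 + 14*l + 8) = (l + 2)*(l + 3)*(l^2 + 5*l + 4) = (l + 1)*(l + 2)*(l + 3)*(l + 4)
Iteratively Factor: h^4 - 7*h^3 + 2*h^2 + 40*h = (h - 5)*(h^3 - 2*h^2 - 8*h) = h*(h - 5)*(h^2 - 2*h - 8) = h*(h - 5)*(h - 4)*(h + 2)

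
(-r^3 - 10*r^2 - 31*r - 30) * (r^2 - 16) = -r^5 - 10*r^4 - 15*r^3 + 130*r^2 + 496*r + 480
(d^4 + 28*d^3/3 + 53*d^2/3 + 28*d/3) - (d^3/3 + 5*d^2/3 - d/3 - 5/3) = d^4 + 9*d^3 + 16*d^2 + 29*d/3 + 5/3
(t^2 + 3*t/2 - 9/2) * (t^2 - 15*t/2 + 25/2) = t^4 - 6*t^3 - 13*t^2/4 + 105*t/2 - 225/4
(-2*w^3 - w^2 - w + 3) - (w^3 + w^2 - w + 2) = -3*w^3 - 2*w^2 + 1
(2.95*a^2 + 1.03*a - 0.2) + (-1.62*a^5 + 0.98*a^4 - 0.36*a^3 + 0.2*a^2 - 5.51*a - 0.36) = -1.62*a^5 + 0.98*a^4 - 0.36*a^3 + 3.15*a^2 - 4.48*a - 0.56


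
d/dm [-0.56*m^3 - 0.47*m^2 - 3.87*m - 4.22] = -1.68*m^2 - 0.94*m - 3.87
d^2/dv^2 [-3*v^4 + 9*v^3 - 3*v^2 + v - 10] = -36*v^2 + 54*v - 6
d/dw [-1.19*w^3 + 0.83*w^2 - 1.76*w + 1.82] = -3.57*w^2 + 1.66*w - 1.76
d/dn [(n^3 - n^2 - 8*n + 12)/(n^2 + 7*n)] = (n^4 + 14*n^3 + n^2 - 24*n - 84)/(n^2*(n^2 + 14*n + 49))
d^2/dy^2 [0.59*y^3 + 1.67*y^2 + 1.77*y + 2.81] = 3.54*y + 3.34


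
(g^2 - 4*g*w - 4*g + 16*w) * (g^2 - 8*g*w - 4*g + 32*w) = g^4 - 12*g^3*w - 8*g^3 + 32*g^2*w^2 + 96*g^2*w + 16*g^2 - 256*g*w^2 - 192*g*w + 512*w^2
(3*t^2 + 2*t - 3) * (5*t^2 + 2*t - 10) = 15*t^4 + 16*t^3 - 41*t^2 - 26*t + 30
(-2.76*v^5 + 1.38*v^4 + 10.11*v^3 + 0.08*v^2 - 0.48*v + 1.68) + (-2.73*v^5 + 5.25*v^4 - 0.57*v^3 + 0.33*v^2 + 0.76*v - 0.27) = -5.49*v^5 + 6.63*v^4 + 9.54*v^3 + 0.41*v^2 + 0.28*v + 1.41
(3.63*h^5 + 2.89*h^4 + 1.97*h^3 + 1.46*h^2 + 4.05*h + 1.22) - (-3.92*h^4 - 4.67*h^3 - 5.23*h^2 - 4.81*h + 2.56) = 3.63*h^5 + 6.81*h^4 + 6.64*h^3 + 6.69*h^2 + 8.86*h - 1.34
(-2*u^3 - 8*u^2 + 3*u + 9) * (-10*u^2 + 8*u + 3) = 20*u^5 + 64*u^4 - 100*u^3 - 90*u^2 + 81*u + 27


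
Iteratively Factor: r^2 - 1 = (r + 1)*(r - 1)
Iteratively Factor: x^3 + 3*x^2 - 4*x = (x)*(x^2 + 3*x - 4) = x*(x - 1)*(x + 4)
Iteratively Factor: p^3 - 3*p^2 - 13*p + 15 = (p - 5)*(p^2 + 2*p - 3) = (p - 5)*(p + 3)*(p - 1)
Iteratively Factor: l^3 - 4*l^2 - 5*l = (l - 5)*(l^2 + l) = l*(l - 5)*(l + 1)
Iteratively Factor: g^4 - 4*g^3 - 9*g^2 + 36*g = (g + 3)*(g^3 - 7*g^2 + 12*g) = (g - 3)*(g + 3)*(g^2 - 4*g) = g*(g - 3)*(g + 3)*(g - 4)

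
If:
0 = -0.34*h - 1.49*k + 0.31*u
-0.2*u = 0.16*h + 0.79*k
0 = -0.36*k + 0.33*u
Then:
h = 0.00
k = 0.00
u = 0.00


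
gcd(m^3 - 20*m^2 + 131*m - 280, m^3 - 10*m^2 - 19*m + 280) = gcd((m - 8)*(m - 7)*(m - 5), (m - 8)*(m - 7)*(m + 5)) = m^2 - 15*m + 56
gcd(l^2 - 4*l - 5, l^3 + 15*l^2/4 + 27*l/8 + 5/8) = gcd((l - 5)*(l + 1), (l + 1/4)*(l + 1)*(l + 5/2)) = l + 1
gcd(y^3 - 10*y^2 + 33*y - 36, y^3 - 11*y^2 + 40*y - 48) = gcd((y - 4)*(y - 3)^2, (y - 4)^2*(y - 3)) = y^2 - 7*y + 12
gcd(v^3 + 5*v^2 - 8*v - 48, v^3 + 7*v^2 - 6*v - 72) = v^2 + v - 12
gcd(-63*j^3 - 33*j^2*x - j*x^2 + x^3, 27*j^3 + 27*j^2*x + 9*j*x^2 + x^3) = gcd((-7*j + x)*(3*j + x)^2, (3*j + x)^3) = 9*j^2 + 6*j*x + x^2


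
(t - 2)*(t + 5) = t^2 + 3*t - 10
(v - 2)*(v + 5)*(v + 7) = v^3 + 10*v^2 + 11*v - 70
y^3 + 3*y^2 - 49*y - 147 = (y - 7)*(y + 3)*(y + 7)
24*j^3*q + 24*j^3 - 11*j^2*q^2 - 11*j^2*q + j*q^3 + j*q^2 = (-8*j + q)*(-3*j + q)*(j*q + j)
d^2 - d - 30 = (d - 6)*(d + 5)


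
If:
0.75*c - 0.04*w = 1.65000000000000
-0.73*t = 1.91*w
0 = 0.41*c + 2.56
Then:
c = -6.24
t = 414.24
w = -158.32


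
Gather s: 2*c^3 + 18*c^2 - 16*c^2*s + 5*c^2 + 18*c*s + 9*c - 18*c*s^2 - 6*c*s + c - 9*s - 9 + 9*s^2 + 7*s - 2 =2*c^3 + 23*c^2 + 10*c + s^2*(9 - 18*c) + s*(-16*c^2 + 12*c - 2) - 11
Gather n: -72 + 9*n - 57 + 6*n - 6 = 15*n - 135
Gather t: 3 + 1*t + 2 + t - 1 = 2*t + 4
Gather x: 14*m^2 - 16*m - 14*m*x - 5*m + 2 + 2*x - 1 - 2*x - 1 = 14*m^2 - 14*m*x - 21*m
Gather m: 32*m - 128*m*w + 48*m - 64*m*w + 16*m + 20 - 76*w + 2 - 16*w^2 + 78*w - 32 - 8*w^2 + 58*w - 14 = m*(96 - 192*w) - 24*w^2 + 60*w - 24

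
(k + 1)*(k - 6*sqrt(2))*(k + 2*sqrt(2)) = k^3 - 4*sqrt(2)*k^2 + k^2 - 24*k - 4*sqrt(2)*k - 24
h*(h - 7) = h^2 - 7*h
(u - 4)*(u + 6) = u^2 + 2*u - 24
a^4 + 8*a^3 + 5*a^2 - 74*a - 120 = (a - 3)*(a + 2)*(a + 4)*(a + 5)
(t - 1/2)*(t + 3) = t^2 + 5*t/2 - 3/2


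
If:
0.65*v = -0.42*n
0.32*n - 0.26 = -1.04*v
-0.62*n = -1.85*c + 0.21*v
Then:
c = -0.19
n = -0.74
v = 0.48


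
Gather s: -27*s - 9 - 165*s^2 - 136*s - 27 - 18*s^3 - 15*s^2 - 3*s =-18*s^3 - 180*s^2 - 166*s - 36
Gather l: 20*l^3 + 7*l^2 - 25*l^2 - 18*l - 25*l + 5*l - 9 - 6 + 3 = 20*l^3 - 18*l^2 - 38*l - 12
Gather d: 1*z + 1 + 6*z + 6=7*z + 7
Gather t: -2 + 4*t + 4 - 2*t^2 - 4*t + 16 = 18 - 2*t^2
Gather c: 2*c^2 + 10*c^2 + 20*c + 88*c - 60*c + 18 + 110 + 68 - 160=12*c^2 + 48*c + 36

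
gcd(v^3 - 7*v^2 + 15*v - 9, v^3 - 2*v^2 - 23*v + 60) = v - 3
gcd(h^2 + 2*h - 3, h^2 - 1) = h - 1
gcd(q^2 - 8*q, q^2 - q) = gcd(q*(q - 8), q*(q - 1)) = q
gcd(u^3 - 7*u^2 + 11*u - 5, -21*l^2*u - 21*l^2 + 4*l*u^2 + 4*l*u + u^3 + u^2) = 1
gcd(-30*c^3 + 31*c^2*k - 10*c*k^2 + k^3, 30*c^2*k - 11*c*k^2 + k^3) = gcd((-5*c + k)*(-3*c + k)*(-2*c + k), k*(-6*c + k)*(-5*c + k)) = 5*c - k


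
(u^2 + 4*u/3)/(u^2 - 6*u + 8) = u*(3*u + 4)/(3*(u^2 - 6*u + 8))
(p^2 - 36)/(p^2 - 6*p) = (p + 6)/p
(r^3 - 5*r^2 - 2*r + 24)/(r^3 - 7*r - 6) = (r - 4)/(r + 1)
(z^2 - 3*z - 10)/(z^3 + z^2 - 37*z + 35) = (z + 2)/(z^2 + 6*z - 7)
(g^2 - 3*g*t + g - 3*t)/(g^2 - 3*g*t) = (g + 1)/g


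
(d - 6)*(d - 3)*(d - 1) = d^3 - 10*d^2 + 27*d - 18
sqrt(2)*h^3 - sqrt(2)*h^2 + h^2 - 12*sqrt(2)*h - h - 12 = (h - 4)*(h + 3)*(sqrt(2)*h + 1)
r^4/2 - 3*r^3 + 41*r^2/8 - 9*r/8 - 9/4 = (r/2 + 1/4)*(r - 3)*(r - 2)*(r - 3/2)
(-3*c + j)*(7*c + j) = -21*c^2 + 4*c*j + j^2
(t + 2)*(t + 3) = t^2 + 5*t + 6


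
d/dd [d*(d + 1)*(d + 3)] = 3*d^2 + 8*d + 3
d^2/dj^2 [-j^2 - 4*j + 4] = -2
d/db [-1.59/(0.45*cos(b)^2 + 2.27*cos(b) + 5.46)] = -(1.431*cos(b) + 3.6093)*sin(b)/(0.45*cos(b)^2 + 2.27*cos(b) + 5.46)^2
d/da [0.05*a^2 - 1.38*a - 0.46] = 0.1*a - 1.38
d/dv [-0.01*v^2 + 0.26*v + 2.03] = 0.26 - 0.02*v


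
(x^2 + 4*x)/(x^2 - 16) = x/(x - 4)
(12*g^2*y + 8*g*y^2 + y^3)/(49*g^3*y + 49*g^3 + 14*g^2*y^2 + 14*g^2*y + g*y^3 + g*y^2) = y*(12*g^2 + 8*g*y + y^2)/(g*(49*g^2*y + 49*g^2 + 14*g*y^2 + 14*g*y + y^3 + y^2))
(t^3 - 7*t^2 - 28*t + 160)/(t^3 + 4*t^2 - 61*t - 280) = (t - 4)/(t + 7)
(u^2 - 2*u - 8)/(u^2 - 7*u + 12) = (u + 2)/(u - 3)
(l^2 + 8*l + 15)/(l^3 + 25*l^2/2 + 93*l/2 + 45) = 2*(l + 3)/(2*l^2 + 15*l + 18)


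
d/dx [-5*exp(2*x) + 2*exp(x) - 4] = (2 - 10*exp(x))*exp(x)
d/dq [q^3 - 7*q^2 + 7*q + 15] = 3*q^2 - 14*q + 7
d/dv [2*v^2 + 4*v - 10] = 4*v + 4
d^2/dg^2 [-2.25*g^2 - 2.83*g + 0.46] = -4.50000000000000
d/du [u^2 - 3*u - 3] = 2*u - 3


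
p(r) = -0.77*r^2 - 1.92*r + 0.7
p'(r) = -1.54*r - 1.92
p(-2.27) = 1.09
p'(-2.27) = 1.58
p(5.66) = -34.83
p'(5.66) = -10.64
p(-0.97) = 1.84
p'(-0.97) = -0.43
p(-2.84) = -0.06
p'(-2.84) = 2.45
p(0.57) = -0.64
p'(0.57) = -2.80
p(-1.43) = 1.87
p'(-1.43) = 0.28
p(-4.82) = -7.93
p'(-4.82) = 5.50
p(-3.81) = -3.16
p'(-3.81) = 3.95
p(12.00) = -133.22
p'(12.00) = -20.40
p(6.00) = -38.54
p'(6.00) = -11.16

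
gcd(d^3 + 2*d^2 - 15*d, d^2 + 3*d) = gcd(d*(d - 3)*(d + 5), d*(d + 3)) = d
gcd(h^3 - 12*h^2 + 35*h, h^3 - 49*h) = h^2 - 7*h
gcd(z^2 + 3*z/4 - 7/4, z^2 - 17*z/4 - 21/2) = z + 7/4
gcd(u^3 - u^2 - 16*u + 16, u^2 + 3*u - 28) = u - 4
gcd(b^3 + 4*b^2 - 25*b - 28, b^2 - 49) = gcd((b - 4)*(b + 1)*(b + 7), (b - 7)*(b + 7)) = b + 7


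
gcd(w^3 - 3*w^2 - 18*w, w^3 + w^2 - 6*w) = w^2 + 3*w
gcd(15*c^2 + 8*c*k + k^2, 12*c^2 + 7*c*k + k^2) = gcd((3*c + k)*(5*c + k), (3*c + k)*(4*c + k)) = 3*c + k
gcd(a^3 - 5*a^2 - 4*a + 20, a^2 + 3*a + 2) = a + 2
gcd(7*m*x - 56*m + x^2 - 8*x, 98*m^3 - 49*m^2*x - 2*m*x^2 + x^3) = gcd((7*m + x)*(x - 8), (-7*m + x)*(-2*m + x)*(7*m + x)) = 7*m + x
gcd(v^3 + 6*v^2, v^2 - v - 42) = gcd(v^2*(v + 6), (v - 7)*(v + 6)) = v + 6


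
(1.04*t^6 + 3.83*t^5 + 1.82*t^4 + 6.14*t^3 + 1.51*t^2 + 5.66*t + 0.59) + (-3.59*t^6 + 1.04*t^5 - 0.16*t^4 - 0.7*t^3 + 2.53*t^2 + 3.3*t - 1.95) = -2.55*t^6 + 4.87*t^5 + 1.66*t^4 + 5.44*t^3 + 4.04*t^2 + 8.96*t - 1.36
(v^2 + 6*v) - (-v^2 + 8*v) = 2*v^2 - 2*v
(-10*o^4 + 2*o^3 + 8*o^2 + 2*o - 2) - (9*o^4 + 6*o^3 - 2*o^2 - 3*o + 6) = -19*o^4 - 4*o^3 + 10*o^2 + 5*o - 8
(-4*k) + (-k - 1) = -5*k - 1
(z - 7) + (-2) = z - 9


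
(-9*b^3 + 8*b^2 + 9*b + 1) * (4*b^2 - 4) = -36*b^5 + 32*b^4 + 72*b^3 - 28*b^2 - 36*b - 4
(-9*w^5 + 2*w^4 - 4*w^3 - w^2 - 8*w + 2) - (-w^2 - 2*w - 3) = -9*w^5 + 2*w^4 - 4*w^3 - 6*w + 5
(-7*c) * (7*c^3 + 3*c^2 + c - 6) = -49*c^4 - 21*c^3 - 7*c^2 + 42*c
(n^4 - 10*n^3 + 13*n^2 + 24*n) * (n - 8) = n^5 - 18*n^4 + 93*n^3 - 80*n^2 - 192*n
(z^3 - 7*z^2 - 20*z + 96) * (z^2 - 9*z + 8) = z^5 - 16*z^4 + 51*z^3 + 220*z^2 - 1024*z + 768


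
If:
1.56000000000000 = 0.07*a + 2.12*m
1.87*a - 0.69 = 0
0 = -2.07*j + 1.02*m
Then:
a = 0.37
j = 0.36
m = 0.72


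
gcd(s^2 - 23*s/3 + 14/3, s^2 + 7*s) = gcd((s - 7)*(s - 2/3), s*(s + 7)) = 1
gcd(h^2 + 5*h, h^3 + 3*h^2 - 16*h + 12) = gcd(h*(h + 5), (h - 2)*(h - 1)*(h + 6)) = 1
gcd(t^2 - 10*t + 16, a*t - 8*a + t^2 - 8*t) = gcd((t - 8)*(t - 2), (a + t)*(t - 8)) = t - 8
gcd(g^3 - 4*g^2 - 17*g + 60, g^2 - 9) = g - 3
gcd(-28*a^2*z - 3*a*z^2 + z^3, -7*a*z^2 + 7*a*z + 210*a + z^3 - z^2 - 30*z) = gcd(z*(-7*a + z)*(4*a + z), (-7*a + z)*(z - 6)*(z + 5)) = -7*a + z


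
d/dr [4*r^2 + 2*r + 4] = 8*r + 2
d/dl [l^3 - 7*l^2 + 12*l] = 3*l^2 - 14*l + 12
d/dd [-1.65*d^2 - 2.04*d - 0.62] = -3.3*d - 2.04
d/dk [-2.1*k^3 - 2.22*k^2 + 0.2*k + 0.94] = -6.3*k^2 - 4.44*k + 0.2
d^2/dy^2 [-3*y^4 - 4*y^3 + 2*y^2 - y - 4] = -36*y^2 - 24*y + 4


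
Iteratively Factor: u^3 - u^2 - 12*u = (u)*(u^2 - u - 12) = u*(u - 4)*(u + 3)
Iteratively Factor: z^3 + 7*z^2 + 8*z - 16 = (z + 4)*(z^2 + 3*z - 4) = (z + 4)^2*(z - 1)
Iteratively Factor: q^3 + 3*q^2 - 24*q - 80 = (q + 4)*(q^2 - q - 20) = (q - 5)*(q + 4)*(q + 4)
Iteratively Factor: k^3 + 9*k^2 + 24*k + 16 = (k + 1)*(k^2 + 8*k + 16) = (k + 1)*(k + 4)*(k + 4)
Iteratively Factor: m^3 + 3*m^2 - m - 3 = (m + 1)*(m^2 + 2*m - 3) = (m + 1)*(m + 3)*(m - 1)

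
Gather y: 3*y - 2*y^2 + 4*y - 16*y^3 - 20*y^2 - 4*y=-16*y^3 - 22*y^2 + 3*y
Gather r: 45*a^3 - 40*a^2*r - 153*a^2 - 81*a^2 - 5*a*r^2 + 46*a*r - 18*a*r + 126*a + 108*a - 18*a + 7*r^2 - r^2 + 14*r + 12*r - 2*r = 45*a^3 - 234*a^2 + 216*a + r^2*(6 - 5*a) + r*(-40*a^2 + 28*a + 24)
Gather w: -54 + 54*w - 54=54*w - 108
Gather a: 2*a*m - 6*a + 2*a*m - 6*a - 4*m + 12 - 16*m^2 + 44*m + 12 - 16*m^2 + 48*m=a*(4*m - 12) - 32*m^2 + 88*m + 24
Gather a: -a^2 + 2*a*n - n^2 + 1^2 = -a^2 + 2*a*n - n^2 + 1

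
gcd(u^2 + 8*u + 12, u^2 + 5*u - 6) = u + 6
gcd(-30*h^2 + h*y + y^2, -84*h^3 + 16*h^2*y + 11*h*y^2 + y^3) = 6*h + y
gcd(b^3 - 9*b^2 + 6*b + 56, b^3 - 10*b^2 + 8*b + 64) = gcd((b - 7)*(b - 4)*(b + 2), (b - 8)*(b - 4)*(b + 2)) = b^2 - 2*b - 8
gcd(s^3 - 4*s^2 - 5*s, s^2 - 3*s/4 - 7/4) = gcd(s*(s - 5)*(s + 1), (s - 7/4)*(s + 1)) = s + 1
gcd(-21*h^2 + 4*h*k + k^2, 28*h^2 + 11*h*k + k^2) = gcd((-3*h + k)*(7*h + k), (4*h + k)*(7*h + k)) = 7*h + k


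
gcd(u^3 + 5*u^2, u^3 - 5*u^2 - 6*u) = u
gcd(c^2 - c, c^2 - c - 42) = 1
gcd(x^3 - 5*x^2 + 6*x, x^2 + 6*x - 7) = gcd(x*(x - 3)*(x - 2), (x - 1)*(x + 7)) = 1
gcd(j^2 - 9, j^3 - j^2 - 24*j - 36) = j + 3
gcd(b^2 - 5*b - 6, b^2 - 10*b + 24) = b - 6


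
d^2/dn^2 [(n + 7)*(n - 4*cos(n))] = 2*(2*n + 14)*cos(n) + 8*sin(n) + 2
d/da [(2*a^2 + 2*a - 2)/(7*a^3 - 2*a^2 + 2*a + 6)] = 2*(-7*a^4 - 14*a^3 + 25*a^2 + 8*a + 8)/(49*a^6 - 28*a^5 + 32*a^4 + 76*a^3 - 20*a^2 + 24*a + 36)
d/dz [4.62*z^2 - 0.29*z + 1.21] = 9.24*z - 0.29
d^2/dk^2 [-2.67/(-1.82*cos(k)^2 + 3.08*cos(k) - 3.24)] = (-35.376432*(1 - cos(k)^2)^2 + 44.900856*cos(k)^3 + 19.96092*cos(k)^2 - 116.446176*cos(k) + 54.544896)/(1.82*cos(k)^2 - 3.08*cos(k) + 3.24)^3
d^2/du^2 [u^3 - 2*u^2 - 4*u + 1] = 6*u - 4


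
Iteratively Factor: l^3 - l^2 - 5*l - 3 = (l + 1)*(l^2 - 2*l - 3) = (l + 1)^2*(l - 3)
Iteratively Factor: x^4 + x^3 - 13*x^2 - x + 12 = (x - 3)*(x^3 + 4*x^2 - x - 4) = (x - 3)*(x + 4)*(x^2 - 1) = (x - 3)*(x - 1)*(x + 4)*(x + 1)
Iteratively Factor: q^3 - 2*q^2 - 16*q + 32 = (q - 2)*(q^2 - 16) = (q - 2)*(q + 4)*(q - 4)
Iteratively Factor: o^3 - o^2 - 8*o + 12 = (o - 2)*(o^2 + o - 6) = (o - 2)^2*(o + 3)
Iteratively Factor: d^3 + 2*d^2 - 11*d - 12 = (d - 3)*(d^2 + 5*d + 4) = (d - 3)*(d + 1)*(d + 4)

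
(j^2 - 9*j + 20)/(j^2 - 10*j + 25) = (j - 4)/(j - 5)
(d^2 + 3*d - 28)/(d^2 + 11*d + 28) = (d - 4)/(d + 4)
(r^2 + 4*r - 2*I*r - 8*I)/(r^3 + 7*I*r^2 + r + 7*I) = (r^2 + 2*r*(2 - I) - 8*I)/(r^3 + 7*I*r^2 + r + 7*I)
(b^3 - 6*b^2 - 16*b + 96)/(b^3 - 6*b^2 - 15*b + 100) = (b^2 - 10*b + 24)/(b^2 - 10*b + 25)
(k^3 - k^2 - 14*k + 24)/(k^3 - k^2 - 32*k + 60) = (k^2 + k - 12)/(k^2 + k - 30)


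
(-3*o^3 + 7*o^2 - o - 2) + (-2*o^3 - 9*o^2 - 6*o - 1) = -5*o^3 - 2*o^2 - 7*o - 3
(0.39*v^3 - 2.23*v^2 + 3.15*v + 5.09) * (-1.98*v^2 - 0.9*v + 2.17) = -0.7722*v^5 + 4.0644*v^4 - 3.3837*v^3 - 17.7523*v^2 + 2.2545*v + 11.0453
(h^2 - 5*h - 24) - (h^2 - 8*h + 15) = 3*h - 39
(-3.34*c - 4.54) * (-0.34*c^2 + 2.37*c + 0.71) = 1.1356*c^3 - 6.3722*c^2 - 13.1312*c - 3.2234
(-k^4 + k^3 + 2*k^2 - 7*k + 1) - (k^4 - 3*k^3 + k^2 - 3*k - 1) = -2*k^4 + 4*k^3 + k^2 - 4*k + 2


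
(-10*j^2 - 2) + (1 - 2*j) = -10*j^2 - 2*j - 1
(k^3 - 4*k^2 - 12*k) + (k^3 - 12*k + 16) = 2*k^3 - 4*k^2 - 24*k + 16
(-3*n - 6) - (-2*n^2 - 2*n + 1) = 2*n^2 - n - 7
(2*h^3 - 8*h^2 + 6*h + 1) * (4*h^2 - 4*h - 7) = 8*h^5 - 40*h^4 + 42*h^3 + 36*h^2 - 46*h - 7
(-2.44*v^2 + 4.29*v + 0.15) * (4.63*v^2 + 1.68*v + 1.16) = -11.2972*v^4 + 15.7635*v^3 + 5.0713*v^2 + 5.2284*v + 0.174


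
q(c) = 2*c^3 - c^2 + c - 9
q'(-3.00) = 61.00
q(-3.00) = -75.00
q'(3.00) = 49.00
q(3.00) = 39.00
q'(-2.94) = 58.74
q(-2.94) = -71.41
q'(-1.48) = 17.10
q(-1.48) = -19.15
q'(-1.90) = 26.46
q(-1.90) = -28.23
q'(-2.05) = 30.32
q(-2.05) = -32.48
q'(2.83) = 43.39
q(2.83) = 31.15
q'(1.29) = 8.40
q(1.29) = -5.08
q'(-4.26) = 118.41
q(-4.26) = -186.03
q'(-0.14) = 1.40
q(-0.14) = -9.17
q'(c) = 6*c^2 - 2*c + 1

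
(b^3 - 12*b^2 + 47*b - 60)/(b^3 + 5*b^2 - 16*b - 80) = (b^2 - 8*b + 15)/(b^2 + 9*b + 20)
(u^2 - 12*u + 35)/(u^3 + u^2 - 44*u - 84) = (u - 5)/(u^2 + 8*u + 12)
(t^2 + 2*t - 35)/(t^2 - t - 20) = (t + 7)/(t + 4)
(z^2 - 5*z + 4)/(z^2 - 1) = (z - 4)/(z + 1)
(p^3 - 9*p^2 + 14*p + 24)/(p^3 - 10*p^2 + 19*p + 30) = (p - 4)/(p - 5)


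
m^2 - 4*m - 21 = (m - 7)*(m + 3)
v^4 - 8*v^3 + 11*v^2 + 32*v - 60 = (v - 5)*(v - 3)*(v - 2)*(v + 2)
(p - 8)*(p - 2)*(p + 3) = p^3 - 7*p^2 - 14*p + 48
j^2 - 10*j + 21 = (j - 7)*(j - 3)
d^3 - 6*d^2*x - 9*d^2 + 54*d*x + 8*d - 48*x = (d - 8)*(d - 1)*(d - 6*x)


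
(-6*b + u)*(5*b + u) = -30*b^2 - b*u + u^2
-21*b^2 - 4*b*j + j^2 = (-7*b + j)*(3*b + j)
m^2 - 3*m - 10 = (m - 5)*(m + 2)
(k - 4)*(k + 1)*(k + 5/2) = k^3 - k^2/2 - 23*k/2 - 10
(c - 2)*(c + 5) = c^2 + 3*c - 10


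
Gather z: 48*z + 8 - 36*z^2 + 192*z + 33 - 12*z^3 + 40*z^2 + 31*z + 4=-12*z^3 + 4*z^2 + 271*z + 45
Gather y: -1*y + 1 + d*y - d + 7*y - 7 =-d + y*(d + 6) - 6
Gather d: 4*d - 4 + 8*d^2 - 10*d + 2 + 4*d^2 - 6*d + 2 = 12*d^2 - 12*d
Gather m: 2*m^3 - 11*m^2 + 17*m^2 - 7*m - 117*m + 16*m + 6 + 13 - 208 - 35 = 2*m^3 + 6*m^2 - 108*m - 224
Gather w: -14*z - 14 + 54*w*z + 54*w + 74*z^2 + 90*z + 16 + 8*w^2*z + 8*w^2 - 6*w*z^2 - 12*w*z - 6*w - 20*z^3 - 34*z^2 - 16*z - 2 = w^2*(8*z + 8) + w*(-6*z^2 + 42*z + 48) - 20*z^3 + 40*z^2 + 60*z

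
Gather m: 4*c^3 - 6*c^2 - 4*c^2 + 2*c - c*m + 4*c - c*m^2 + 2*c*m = 4*c^3 - 10*c^2 - c*m^2 + c*m + 6*c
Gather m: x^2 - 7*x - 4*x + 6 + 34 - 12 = x^2 - 11*x + 28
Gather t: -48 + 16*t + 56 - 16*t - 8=0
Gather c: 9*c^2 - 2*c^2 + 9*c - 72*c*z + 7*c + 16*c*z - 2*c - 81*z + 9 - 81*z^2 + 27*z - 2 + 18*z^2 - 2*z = 7*c^2 + c*(14 - 56*z) - 63*z^2 - 56*z + 7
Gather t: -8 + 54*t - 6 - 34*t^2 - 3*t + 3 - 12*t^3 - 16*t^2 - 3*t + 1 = -12*t^3 - 50*t^2 + 48*t - 10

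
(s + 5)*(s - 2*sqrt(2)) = s^2 - 2*sqrt(2)*s + 5*s - 10*sqrt(2)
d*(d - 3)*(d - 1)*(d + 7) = d^4 + 3*d^3 - 25*d^2 + 21*d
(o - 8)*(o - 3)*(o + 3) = o^3 - 8*o^2 - 9*o + 72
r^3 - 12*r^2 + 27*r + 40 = (r - 8)*(r - 5)*(r + 1)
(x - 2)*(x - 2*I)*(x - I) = x^3 - 2*x^2 - 3*I*x^2 - 2*x + 6*I*x + 4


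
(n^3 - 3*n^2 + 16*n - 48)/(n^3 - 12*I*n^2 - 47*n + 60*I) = (n^2 + n*(-3 + 4*I) - 12*I)/(n^2 - 8*I*n - 15)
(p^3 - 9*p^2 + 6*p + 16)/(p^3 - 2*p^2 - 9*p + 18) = (p^2 - 7*p - 8)/(p^2 - 9)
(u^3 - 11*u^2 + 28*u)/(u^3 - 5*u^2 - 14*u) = (u - 4)/(u + 2)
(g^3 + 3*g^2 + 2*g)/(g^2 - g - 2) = g*(g + 2)/(g - 2)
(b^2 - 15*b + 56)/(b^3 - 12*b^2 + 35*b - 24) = (b - 7)/(b^2 - 4*b + 3)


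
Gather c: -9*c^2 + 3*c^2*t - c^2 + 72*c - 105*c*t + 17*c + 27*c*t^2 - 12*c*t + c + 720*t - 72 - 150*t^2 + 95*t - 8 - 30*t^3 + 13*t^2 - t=c^2*(3*t - 10) + c*(27*t^2 - 117*t + 90) - 30*t^3 - 137*t^2 + 814*t - 80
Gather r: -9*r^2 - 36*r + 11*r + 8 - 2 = -9*r^2 - 25*r + 6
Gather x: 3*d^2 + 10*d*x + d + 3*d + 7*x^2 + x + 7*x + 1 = 3*d^2 + 4*d + 7*x^2 + x*(10*d + 8) + 1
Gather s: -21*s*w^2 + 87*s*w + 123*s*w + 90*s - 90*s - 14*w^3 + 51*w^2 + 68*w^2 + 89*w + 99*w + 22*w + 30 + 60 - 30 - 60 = s*(-21*w^2 + 210*w) - 14*w^3 + 119*w^2 + 210*w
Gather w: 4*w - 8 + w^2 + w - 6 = w^2 + 5*w - 14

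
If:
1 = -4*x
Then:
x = -1/4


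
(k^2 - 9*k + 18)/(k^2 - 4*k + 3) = (k - 6)/(k - 1)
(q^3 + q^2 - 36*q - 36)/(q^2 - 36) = q + 1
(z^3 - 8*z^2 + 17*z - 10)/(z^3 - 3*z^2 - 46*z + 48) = (z^2 - 7*z + 10)/(z^2 - 2*z - 48)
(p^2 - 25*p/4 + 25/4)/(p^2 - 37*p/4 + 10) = (p - 5)/(p - 8)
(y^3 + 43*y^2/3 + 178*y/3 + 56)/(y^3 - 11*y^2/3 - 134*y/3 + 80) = (3*y^2 + 25*y + 28)/(3*y^2 - 29*y + 40)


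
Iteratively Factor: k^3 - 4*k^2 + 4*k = (k - 2)*(k^2 - 2*k) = (k - 2)^2*(k)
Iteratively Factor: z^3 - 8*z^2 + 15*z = (z - 5)*(z^2 - 3*z) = (z - 5)*(z - 3)*(z)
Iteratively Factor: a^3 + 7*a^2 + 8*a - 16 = (a + 4)*(a^2 + 3*a - 4) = (a - 1)*(a + 4)*(a + 4)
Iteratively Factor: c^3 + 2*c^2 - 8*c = (c + 4)*(c^2 - 2*c) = (c - 2)*(c + 4)*(c)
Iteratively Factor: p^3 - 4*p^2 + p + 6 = (p - 3)*(p^2 - p - 2) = (p - 3)*(p + 1)*(p - 2)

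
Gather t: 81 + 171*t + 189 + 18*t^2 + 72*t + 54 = 18*t^2 + 243*t + 324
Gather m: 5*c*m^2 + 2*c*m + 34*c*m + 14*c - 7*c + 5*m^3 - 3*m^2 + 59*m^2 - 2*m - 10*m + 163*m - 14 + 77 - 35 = 7*c + 5*m^3 + m^2*(5*c + 56) + m*(36*c + 151) + 28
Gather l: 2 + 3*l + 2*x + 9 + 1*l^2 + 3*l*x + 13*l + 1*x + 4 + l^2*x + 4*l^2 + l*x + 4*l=l^2*(x + 5) + l*(4*x + 20) + 3*x + 15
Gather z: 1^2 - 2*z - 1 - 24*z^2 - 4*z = -24*z^2 - 6*z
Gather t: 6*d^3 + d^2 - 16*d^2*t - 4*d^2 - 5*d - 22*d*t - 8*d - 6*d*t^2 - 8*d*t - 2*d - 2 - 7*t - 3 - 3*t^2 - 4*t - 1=6*d^3 - 3*d^2 - 15*d + t^2*(-6*d - 3) + t*(-16*d^2 - 30*d - 11) - 6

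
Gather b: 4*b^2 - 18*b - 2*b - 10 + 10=4*b^2 - 20*b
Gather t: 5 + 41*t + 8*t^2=8*t^2 + 41*t + 5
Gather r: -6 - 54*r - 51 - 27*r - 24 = -81*r - 81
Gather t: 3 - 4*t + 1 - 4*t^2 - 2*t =-4*t^2 - 6*t + 4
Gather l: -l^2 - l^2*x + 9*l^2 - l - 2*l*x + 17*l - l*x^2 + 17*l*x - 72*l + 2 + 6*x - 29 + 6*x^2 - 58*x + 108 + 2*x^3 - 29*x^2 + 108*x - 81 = l^2*(8 - x) + l*(-x^2 + 15*x - 56) + 2*x^3 - 23*x^2 + 56*x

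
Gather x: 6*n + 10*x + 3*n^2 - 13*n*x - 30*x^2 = 3*n^2 + 6*n - 30*x^2 + x*(10 - 13*n)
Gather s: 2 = 2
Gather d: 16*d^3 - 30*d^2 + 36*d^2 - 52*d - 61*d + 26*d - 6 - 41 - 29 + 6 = 16*d^3 + 6*d^2 - 87*d - 70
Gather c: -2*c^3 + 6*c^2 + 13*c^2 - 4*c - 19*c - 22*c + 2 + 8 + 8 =-2*c^3 + 19*c^2 - 45*c + 18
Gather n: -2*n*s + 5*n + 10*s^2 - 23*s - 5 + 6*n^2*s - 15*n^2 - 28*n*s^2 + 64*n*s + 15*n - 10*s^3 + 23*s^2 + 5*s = n^2*(6*s - 15) + n*(-28*s^2 + 62*s + 20) - 10*s^3 + 33*s^2 - 18*s - 5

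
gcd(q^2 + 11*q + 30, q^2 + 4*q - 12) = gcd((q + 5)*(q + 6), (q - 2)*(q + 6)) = q + 6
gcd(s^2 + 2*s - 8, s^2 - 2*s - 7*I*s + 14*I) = s - 2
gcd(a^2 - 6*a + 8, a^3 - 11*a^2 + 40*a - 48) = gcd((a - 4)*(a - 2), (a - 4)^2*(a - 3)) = a - 4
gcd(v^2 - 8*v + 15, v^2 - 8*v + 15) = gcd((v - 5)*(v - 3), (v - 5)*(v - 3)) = v^2 - 8*v + 15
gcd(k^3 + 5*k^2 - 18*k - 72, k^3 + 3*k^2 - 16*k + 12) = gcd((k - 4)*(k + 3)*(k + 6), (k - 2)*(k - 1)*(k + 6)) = k + 6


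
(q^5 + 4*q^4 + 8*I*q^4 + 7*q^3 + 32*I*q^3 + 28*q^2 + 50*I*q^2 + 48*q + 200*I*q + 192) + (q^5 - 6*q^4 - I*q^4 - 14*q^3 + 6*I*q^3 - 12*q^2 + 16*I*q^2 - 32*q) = 2*q^5 - 2*q^4 + 7*I*q^4 - 7*q^3 + 38*I*q^3 + 16*q^2 + 66*I*q^2 + 16*q + 200*I*q + 192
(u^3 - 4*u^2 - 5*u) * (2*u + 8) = 2*u^4 - 42*u^2 - 40*u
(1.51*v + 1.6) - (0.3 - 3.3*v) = 4.81*v + 1.3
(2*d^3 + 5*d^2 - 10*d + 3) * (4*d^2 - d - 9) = 8*d^5 + 18*d^4 - 63*d^3 - 23*d^2 + 87*d - 27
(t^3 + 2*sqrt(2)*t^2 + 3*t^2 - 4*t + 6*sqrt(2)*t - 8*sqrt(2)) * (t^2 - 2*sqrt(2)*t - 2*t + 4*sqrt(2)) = t^5 + t^4 - 18*t^3 + 80*t - 64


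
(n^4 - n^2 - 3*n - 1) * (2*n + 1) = 2*n^5 + n^4 - 2*n^3 - 7*n^2 - 5*n - 1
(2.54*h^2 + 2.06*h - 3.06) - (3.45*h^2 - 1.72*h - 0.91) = -0.91*h^2 + 3.78*h - 2.15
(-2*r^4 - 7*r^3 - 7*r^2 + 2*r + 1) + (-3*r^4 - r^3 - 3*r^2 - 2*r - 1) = -5*r^4 - 8*r^3 - 10*r^2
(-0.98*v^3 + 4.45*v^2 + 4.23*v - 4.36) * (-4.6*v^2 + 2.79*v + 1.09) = 4.508*v^5 - 23.2042*v^4 - 8.1107*v^3 + 36.7082*v^2 - 7.5537*v - 4.7524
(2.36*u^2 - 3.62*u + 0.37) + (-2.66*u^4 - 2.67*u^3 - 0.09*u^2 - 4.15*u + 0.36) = -2.66*u^4 - 2.67*u^3 + 2.27*u^2 - 7.77*u + 0.73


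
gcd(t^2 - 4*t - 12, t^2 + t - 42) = t - 6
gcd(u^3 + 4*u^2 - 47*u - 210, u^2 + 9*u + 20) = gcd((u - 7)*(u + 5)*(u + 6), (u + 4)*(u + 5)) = u + 5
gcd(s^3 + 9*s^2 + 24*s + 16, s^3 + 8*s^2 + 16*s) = s^2 + 8*s + 16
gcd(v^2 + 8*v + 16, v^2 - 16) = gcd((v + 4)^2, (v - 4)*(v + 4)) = v + 4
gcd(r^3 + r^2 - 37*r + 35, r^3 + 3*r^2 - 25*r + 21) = r^2 + 6*r - 7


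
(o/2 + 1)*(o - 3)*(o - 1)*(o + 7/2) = o^4/2 + 3*o^3/4 - 6*o^2 - 23*o/4 + 21/2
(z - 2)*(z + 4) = z^2 + 2*z - 8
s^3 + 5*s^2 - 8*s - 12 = (s - 2)*(s + 1)*(s + 6)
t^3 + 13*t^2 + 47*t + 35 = (t + 1)*(t + 5)*(t + 7)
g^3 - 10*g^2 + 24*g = g*(g - 6)*(g - 4)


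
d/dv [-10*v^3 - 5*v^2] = 10*v*(-3*v - 1)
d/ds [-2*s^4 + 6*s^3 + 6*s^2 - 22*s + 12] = -8*s^3 + 18*s^2 + 12*s - 22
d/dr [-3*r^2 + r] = 1 - 6*r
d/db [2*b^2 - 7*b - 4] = 4*b - 7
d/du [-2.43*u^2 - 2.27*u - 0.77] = -4.86*u - 2.27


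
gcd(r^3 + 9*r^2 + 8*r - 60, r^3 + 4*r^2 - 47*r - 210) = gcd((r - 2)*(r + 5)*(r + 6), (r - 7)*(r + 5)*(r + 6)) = r^2 + 11*r + 30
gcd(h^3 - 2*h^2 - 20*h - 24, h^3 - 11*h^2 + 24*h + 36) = h - 6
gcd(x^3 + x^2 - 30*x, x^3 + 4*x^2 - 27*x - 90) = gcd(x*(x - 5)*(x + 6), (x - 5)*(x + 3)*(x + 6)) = x^2 + x - 30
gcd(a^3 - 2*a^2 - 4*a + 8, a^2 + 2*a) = a + 2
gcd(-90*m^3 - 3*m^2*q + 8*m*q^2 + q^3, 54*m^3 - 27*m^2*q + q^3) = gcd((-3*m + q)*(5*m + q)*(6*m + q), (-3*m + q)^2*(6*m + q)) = -18*m^2 + 3*m*q + q^2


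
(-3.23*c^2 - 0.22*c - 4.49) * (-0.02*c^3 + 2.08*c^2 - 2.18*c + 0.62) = 0.0646*c^5 - 6.714*c^4 + 6.6736*c^3 - 10.8622*c^2 + 9.6518*c - 2.7838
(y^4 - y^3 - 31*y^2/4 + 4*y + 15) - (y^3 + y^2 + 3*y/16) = y^4 - 2*y^3 - 35*y^2/4 + 61*y/16 + 15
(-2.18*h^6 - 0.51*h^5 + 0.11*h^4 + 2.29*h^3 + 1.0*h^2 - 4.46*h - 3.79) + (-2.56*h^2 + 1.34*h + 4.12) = -2.18*h^6 - 0.51*h^5 + 0.11*h^4 + 2.29*h^3 - 1.56*h^2 - 3.12*h + 0.33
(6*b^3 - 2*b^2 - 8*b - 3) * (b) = 6*b^4 - 2*b^3 - 8*b^2 - 3*b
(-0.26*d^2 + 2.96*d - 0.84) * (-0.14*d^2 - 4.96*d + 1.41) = 0.0364*d^4 + 0.8752*d^3 - 14.9306*d^2 + 8.34*d - 1.1844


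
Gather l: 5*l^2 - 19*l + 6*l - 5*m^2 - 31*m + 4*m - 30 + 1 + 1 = 5*l^2 - 13*l - 5*m^2 - 27*m - 28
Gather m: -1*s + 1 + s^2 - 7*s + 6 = s^2 - 8*s + 7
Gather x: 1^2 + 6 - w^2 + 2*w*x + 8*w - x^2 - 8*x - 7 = -w^2 + 8*w - x^2 + x*(2*w - 8)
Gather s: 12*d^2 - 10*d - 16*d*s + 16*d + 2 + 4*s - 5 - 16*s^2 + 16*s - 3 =12*d^2 + 6*d - 16*s^2 + s*(20 - 16*d) - 6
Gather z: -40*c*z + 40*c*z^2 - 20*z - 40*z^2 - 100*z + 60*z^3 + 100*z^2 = 60*z^3 + z^2*(40*c + 60) + z*(-40*c - 120)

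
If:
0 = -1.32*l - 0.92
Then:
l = -0.70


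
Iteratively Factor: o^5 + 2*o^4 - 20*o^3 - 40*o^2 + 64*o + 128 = (o - 2)*(o^4 + 4*o^3 - 12*o^2 - 64*o - 64) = (o - 2)*(o + 4)*(o^3 - 12*o - 16) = (o - 2)*(o + 2)*(o + 4)*(o^2 - 2*o - 8) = (o - 4)*(o - 2)*(o + 2)*(o + 4)*(o + 2)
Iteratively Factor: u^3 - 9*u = (u - 3)*(u^2 + 3*u) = u*(u - 3)*(u + 3)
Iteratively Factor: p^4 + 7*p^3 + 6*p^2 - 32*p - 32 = (p + 4)*(p^3 + 3*p^2 - 6*p - 8) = (p - 2)*(p + 4)*(p^2 + 5*p + 4) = (p - 2)*(p + 4)^2*(p + 1)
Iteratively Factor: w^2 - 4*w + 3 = (w - 3)*(w - 1)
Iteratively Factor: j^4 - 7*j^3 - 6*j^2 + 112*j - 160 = (j - 5)*(j^3 - 2*j^2 - 16*j + 32) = (j - 5)*(j - 4)*(j^2 + 2*j - 8) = (j - 5)*(j - 4)*(j - 2)*(j + 4)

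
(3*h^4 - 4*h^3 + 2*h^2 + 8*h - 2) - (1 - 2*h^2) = 3*h^4 - 4*h^3 + 4*h^2 + 8*h - 3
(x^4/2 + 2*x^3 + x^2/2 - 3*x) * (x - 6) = x^5/2 - x^4 - 23*x^3/2 - 6*x^2 + 18*x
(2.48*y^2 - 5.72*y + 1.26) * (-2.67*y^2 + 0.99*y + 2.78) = -6.6216*y^4 + 17.7276*y^3 - 2.1326*y^2 - 14.6542*y + 3.5028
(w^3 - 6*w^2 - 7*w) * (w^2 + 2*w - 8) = w^5 - 4*w^4 - 27*w^3 + 34*w^2 + 56*w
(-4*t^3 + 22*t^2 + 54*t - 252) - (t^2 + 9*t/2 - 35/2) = -4*t^3 + 21*t^2 + 99*t/2 - 469/2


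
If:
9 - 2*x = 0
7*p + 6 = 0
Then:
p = -6/7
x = 9/2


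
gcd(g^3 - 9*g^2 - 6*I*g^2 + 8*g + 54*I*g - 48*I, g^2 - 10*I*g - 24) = g - 6*I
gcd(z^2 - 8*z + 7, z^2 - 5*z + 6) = 1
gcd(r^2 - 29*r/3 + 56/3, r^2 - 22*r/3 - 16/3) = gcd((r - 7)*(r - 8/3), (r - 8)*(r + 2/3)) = 1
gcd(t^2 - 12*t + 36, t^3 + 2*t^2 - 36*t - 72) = t - 6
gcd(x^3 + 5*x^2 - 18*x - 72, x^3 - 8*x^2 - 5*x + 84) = x^2 - x - 12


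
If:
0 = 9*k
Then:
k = 0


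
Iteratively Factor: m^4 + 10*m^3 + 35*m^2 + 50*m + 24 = (m + 4)*(m^3 + 6*m^2 + 11*m + 6) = (m + 3)*(m + 4)*(m^2 + 3*m + 2) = (m + 2)*(m + 3)*(m + 4)*(m + 1)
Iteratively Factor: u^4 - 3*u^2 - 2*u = (u - 2)*(u^3 + 2*u^2 + u) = (u - 2)*(u + 1)*(u^2 + u) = (u - 2)*(u + 1)^2*(u)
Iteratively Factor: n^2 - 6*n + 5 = (n - 5)*(n - 1)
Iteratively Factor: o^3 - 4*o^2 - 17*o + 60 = (o - 3)*(o^2 - o - 20) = (o - 5)*(o - 3)*(o + 4)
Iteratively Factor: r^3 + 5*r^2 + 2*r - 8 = (r - 1)*(r^2 + 6*r + 8) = (r - 1)*(r + 2)*(r + 4)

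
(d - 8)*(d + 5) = d^2 - 3*d - 40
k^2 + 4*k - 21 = (k - 3)*(k + 7)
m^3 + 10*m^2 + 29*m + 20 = (m + 1)*(m + 4)*(m + 5)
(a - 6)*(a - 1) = a^2 - 7*a + 6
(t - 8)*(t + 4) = t^2 - 4*t - 32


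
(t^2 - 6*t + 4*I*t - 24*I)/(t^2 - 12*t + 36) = (t + 4*I)/(t - 6)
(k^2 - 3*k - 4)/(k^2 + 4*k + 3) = (k - 4)/(k + 3)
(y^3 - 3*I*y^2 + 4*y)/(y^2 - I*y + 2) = y*(y - 4*I)/(y - 2*I)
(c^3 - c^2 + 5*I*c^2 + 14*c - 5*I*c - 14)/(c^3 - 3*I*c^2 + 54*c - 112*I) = (c - 1)/(c - 8*I)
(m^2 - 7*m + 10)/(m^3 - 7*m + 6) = (m - 5)/(m^2 + 2*m - 3)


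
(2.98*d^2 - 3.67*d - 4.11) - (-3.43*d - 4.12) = 2.98*d^2 - 0.24*d + 0.00999999999999979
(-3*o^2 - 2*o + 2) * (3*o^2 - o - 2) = -9*o^4 - 3*o^3 + 14*o^2 + 2*o - 4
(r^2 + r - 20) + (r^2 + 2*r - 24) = 2*r^2 + 3*r - 44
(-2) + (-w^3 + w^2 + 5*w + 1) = -w^3 + w^2 + 5*w - 1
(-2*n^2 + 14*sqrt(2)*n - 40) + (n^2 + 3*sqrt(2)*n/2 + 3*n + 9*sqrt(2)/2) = -n^2 + 3*n + 31*sqrt(2)*n/2 - 40 + 9*sqrt(2)/2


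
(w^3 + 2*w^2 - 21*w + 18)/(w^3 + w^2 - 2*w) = (w^2 + 3*w - 18)/(w*(w + 2))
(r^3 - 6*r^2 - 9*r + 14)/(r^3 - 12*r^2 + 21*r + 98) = (r - 1)/(r - 7)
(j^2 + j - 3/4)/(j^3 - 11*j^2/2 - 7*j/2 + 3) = (j + 3/2)/(j^2 - 5*j - 6)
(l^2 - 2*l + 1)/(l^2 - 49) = (l^2 - 2*l + 1)/(l^2 - 49)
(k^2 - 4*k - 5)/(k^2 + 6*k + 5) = (k - 5)/(k + 5)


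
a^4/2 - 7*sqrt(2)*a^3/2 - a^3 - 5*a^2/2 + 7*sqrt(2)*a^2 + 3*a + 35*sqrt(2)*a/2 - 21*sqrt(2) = (a/2 + 1)*(a - 3)*(a - 1)*(a - 7*sqrt(2))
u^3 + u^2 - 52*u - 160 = (u - 8)*(u + 4)*(u + 5)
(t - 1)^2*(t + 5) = t^3 + 3*t^2 - 9*t + 5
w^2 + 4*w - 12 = (w - 2)*(w + 6)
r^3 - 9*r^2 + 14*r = r*(r - 7)*(r - 2)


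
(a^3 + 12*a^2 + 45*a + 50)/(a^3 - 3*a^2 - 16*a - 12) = (a^2 + 10*a + 25)/(a^2 - 5*a - 6)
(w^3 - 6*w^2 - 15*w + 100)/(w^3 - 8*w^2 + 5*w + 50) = (w + 4)/(w + 2)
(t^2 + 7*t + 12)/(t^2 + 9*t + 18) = (t + 4)/(t + 6)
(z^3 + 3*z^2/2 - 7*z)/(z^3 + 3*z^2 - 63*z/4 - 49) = 2*z*(z - 2)/(2*z^2 - z - 28)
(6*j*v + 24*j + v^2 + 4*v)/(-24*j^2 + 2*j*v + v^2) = (v + 4)/(-4*j + v)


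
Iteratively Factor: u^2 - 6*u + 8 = (u - 4)*(u - 2)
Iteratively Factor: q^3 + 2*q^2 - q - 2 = (q - 1)*(q^2 + 3*q + 2) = (q - 1)*(q + 1)*(q + 2)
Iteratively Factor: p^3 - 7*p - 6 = (p + 1)*(p^2 - p - 6) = (p + 1)*(p + 2)*(p - 3)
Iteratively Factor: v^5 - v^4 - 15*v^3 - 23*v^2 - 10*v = (v + 2)*(v^4 - 3*v^3 - 9*v^2 - 5*v) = (v + 1)*(v + 2)*(v^3 - 4*v^2 - 5*v) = (v + 1)^2*(v + 2)*(v^2 - 5*v) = (v - 5)*(v + 1)^2*(v + 2)*(v)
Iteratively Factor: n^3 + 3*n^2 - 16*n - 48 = (n - 4)*(n^2 + 7*n + 12) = (n - 4)*(n + 3)*(n + 4)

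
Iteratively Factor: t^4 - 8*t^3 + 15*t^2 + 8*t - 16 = (t - 4)*(t^3 - 4*t^2 - t + 4) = (t - 4)*(t + 1)*(t^2 - 5*t + 4) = (t - 4)^2*(t + 1)*(t - 1)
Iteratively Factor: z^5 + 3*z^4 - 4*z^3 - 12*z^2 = (z)*(z^4 + 3*z^3 - 4*z^2 - 12*z) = z*(z + 2)*(z^3 + z^2 - 6*z) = z*(z - 2)*(z + 2)*(z^2 + 3*z) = z^2*(z - 2)*(z + 2)*(z + 3)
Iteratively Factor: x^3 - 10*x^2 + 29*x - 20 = (x - 5)*(x^2 - 5*x + 4) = (x - 5)*(x - 4)*(x - 1)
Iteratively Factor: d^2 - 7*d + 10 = (d - 5)*(d - 2)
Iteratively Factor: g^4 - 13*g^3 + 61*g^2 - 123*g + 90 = (g - 3)*(g^3 - 10*g^2 + 31*g - 30) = (g - 3)^2*(g^2 - 7*g + 10) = (g - 5)*(g - 3)^2*(g - 2)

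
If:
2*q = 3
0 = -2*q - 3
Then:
No Solution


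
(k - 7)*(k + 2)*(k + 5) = k^3 - 39*k - 70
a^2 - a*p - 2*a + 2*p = (a - 2)*(a - p)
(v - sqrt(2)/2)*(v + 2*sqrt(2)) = v^2 + 3*sqrt(2)*v/2 - 2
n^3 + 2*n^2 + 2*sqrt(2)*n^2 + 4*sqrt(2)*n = n*(n + 2)*(n + 2*sqrt(2))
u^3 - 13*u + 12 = (u - 3)*(u - 1)*(u + 4)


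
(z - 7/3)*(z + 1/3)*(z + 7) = z^3 + 5*z^2 - 133*z/9 - 49/9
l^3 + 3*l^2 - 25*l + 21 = (l - 3)*(l - 1)*(l + 7)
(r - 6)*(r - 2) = r^2 - 8*r + 12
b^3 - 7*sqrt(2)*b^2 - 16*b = b*(b - 8*sqrt(2))*(b + sqrt(2))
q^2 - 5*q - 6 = (q - 6)*(q + 1)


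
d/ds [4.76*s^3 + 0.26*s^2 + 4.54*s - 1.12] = 14.28*s^2 + 0.52*s + 4.54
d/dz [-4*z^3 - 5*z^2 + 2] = 2*z*(-6*z - 5)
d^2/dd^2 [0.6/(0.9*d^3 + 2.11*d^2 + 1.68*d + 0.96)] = (-(3.24*d + 2.532)*(0.9*d^3 + 2.11*d^2 + 1.68*d + 0.96) + 0.6*(2.7*d^2 + 4.22*d + 1.68)*(5.4*d^2 + 8.44*d + 3.36))/(0.9*d^3 + 2.11*d^2 + 1.68*d + 0.96)^3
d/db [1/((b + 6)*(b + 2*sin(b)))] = -(b + (b + 6)*(2*cos(b) + 1) + 2*sin(b))/((b + 6)^2*(b + 2*sin(b))^2)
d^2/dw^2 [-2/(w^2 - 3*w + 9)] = 4*(w^2 - 3*w - (2*w - 3)^2 + 9)/(w^2 - 3*w + 9)^3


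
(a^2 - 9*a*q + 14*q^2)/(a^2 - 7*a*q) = (a - 2*q)/a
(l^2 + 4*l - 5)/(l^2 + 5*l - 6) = (l + 5)/(l + 6)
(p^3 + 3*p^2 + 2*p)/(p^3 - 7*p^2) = (p^2 + 3*p + 2)/(p*(p - 7))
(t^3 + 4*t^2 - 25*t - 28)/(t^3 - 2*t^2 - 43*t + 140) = (t + 1)/(t - 5)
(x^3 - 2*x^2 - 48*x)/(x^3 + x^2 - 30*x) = (x - 8)/(x - 5)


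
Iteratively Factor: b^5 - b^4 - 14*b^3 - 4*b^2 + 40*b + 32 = (b + 1)*(b^4 - 2*b^3 - 12*b^2 + 8*b + 32) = (b - 4)*(b + 1)*(b^3 + 2*b^2 - 4*b - 8) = (b - 4)*(b + 1)*(b + 2)*(b^2 - 4) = (b - 4)*(b - 2)*(b + 1)*(b + 2)*(b + 2)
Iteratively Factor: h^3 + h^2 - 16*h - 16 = (h - 4)*(h^2 + 5*h + 4) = (h - 4)*(h + 4)*(h + 1)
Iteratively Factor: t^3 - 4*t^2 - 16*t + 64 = (t + 4)*(t^2 - 8*t + 16) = (t - 4)*(t + 4)*(t - 4)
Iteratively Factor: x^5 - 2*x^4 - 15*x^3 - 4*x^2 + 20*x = (x - 5)*(x^4 + 3*x^3 - 4*x) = x*(x - 5)*(x^3 + 3*x^2 - 4) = x*(x - 5)*(x - 1)*(x^2 + 4*x + 4) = x*(x - 5)*(x - 1)*(x + 2)*(x + 2)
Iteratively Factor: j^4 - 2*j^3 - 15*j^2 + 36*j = (j - 3)*(j^3 + j^2 - 12*j) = j*(j - 3)*(j^2 + j - 12) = j*(j - 3)*(j + 4)*(j - 3)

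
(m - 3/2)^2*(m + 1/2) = m^3 - 5*m^2/2 + 3*m/4 + 9/8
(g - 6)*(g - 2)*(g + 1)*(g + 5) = g^4 - 2*g^3 - 31*g^2 + 32*g + 60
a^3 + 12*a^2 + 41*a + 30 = (a + 1)*(a + 5)*(a + 6)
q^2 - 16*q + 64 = (q - 8)^2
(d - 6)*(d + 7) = d^2 + d - 42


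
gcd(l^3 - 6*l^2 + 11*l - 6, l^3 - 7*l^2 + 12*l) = l - 3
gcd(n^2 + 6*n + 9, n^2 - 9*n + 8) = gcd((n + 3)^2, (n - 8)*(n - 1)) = 1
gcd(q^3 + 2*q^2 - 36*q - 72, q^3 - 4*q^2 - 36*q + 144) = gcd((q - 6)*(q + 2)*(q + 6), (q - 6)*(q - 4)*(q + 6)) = q^2 - 36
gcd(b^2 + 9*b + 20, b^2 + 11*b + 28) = b + 4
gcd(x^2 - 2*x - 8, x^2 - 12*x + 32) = x - 4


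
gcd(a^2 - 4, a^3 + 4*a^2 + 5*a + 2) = a + 2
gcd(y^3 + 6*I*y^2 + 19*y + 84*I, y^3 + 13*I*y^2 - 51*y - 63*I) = y^2 + 10*I*y - 21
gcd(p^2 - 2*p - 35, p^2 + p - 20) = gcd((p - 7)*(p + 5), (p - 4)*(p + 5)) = p + 5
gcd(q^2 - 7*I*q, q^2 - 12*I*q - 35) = q - 7*I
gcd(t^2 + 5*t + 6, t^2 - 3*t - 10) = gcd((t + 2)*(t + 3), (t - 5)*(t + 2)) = t + 2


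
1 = 1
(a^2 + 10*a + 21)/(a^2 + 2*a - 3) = (a + 7)/(a - 1)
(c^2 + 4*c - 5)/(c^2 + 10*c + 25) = (c - 1)/(c + 5)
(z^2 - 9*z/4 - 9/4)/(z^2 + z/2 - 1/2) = (4*z^2 - 9*z - 9)/(2*(2*z^2 + z - 1))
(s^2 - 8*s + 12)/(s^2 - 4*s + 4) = (s - 6)/(s - 2)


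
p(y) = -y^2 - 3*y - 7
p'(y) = -2*y - 3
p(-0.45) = -5.85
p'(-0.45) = -2.10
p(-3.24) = -7.78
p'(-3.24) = 3.48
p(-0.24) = -6.34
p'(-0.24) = -2.52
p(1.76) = -15.38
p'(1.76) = -6.52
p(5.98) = -60.70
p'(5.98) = -14.96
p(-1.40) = -4.76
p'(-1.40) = -0.20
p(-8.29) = -50.85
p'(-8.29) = 13.58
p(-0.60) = -5.56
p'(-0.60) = -1.80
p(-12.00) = -115.00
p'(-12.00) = 21.00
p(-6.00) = -25.00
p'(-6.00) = 9.00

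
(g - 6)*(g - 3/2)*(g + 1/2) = g^3 - 7*g^2 + 21*g/4 + 9/2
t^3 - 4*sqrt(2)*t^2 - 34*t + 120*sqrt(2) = (t - 5*sqrt(2))*(t - 3*sqrt(2))*(t + 4*sqrt(2))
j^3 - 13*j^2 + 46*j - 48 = (j - 8)*(j - 3)*(j - 2)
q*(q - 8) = q^2 - 8*q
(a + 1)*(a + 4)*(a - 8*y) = a^3 - 8*a^2*y + 5*a^2 - 40*a*y + 4*a - 32*y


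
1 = 1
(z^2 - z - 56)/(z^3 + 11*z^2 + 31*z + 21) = (z - 8)/(z^2 + 4*z + 3)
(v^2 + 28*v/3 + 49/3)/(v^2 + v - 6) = (v^2 + 28*v/3 + 49/3)/(v^2 + v - 6)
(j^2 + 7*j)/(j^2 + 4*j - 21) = j/(j - 3)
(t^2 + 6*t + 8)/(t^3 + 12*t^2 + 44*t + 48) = 1/(t + 6)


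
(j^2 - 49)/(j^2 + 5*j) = (j^2 - 49)/(j*(j + 5))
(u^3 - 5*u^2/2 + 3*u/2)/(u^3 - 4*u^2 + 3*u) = (u - 3/2)/(u - 3)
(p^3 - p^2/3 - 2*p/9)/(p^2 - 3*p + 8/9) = p*(9*p^2 - 3*p - 2)/(9*p^2 - 27*p + 8)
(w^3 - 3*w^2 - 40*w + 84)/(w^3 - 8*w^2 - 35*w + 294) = (w - 2)/(w - 7)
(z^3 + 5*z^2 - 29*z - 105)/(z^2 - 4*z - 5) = (z^2 + 10*z + 21)/(z + 1)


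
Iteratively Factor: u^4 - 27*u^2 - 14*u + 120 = (u - 2)*(u^3 + 2*u^2 - 23*u - 60) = (u - 2)*(u + 3)*(u^2 - u - 20) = (u - 5)*(u - 2)*(u + 3)*(u + 4)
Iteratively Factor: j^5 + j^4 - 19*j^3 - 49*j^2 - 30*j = (j - 5)*(j^4 + 6*j^3 + 11*j^2 + 6*j) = (j - 5)*(j + 2)*(j^3 + 4*j^2 + 3*j) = (j - 5)*(j + 1)*(j + 2)*(j^2 + 3*j) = (j - 5)*(j + 1)*(j + 2)*(j + 3)*(j)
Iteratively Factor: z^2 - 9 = (z + 3)*(z - 3)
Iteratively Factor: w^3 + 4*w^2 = (w)*(w^2 + 4*w) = w^2*(w + 4)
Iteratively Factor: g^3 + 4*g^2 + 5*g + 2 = (g + 1)*(g^2 + 3*g + 2) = (g + 1)^2*(g + 2)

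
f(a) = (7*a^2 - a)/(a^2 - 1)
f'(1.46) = -13.52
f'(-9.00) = 0.03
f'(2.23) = -1.60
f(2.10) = 8.44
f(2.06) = 8.52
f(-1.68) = 11.76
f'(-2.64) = 1.26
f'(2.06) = -2.24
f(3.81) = 7.24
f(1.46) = 11.90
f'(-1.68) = 8.23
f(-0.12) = -0.22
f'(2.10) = -2.06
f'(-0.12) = 2.77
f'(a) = -2*a*(7*a^2 - a)/(a^2 - 1)^2 + (14*a - 1)/(a^2 - 1) = (a^2 - 14*a + 1)/(a^4 - 2*a^2 + 1)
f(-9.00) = 7.20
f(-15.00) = 7.10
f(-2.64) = 8.61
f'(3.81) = -0.21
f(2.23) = 8.20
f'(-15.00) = 0.01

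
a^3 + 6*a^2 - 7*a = a*(a - 1)*(a + 7)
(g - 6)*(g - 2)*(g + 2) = g^3 - 6*g^2 - 4*g + 24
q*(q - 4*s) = q^2 - 4*q*s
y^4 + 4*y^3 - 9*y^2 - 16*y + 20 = (y - 2)*(y - 1)*(y + 2)*(y + 5)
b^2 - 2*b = b*(b - 2)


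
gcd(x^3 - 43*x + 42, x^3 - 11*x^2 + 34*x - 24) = x^2 - 7*x + 6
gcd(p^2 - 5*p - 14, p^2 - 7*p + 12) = 1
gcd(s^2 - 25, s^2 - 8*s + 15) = s - 5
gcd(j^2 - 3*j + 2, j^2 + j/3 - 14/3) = j - 2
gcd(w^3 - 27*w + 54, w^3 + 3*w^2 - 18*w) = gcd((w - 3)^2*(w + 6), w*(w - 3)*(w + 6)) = w^2 + 3*w - 18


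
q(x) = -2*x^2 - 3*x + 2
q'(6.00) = -27.00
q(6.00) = -88.00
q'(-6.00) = 21.00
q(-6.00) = -52.00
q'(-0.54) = -0.84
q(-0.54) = 3.04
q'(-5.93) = 20.72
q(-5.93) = -50.54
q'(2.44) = -12.76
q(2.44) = -17.23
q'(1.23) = -7.92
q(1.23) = -4.72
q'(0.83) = -6.32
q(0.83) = -1.87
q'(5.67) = -25.68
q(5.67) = -79.31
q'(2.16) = -11.64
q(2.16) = -13.81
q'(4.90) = -22.60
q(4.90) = -60.72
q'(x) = -4*x - 3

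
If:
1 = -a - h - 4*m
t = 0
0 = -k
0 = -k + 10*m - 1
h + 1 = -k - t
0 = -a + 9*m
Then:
No Solution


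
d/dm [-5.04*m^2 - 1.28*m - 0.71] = -10.08*m - 1.28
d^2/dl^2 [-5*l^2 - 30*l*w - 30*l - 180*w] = -10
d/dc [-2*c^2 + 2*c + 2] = 2 - 4*c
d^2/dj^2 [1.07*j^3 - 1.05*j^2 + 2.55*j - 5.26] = 6.42*j - 2.1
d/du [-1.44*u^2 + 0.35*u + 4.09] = 0.35 - 2.88*u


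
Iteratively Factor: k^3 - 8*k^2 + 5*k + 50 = (k - 5)*(k^2 - 3*k - 10) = (k - 5)^2*(k + 2)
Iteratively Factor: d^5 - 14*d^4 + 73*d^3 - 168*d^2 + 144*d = (d - 4)*(d^4 - 10*d^3 + 33*d^2 - 36*d) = (d - 4)*(d - 3)*(d^3 - 7*d^2 + 12*d) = (d - 4)^2*(d - 3)*(d^2 - 3*d) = (d - 4)^2*(d - 3)^2*(d)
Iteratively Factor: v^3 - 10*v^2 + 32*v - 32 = (v - 4)*(v^2 - 6*v + 8) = (v - 4)^2*(v - 2)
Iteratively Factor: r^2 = (r)*(r)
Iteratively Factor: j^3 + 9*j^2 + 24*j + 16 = (j + 4)*(j^2 + 5*j + 4) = (j + 4)^2*(j + 1)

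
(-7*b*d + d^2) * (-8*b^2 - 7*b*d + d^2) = 56*b^3*d + 41*b^2*d^2 - 14*b*d^3 + d^4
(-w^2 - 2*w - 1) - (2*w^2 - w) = -3*w^2 - w - 1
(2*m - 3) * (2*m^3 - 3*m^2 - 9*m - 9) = 4*m^4 - 12*m^3 - 9*m^2 + 9*m + 27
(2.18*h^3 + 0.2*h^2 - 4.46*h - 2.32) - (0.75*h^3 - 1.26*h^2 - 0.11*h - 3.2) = 1.43*h^3 + 1.46*h^2 - 4.35*h + 0.88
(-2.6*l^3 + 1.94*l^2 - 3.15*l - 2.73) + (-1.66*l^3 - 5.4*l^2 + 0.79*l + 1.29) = -4.26*l^3 - 3.46*l^2 - 2.36*l - 1.44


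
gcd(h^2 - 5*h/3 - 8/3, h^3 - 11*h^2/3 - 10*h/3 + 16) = h - 8/3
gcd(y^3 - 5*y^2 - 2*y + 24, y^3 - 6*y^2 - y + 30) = y^2 - y - 6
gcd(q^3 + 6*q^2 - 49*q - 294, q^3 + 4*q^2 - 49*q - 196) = q^2 - 49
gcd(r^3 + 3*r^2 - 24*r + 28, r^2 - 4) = r - 2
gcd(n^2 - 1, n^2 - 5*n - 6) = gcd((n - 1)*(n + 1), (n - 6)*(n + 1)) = n + 1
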